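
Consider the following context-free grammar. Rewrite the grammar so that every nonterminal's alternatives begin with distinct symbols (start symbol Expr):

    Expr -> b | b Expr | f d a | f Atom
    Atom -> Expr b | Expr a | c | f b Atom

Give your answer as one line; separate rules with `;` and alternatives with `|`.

Expr has alternatives sharing prefix 'b': factor to Expr → b Expr1 with Expr1 → ε | Expr.
Expr has alternatives sharing prefix 'f': factor to Expr → f Expr2 with Expr2 → d a | Atom.
Atom has alternatives sharing prefix 'Expr': factor to Atom → Expr Atom1 with Atom1 → b | a.

Expr -> b Expr1 | f Expr2; Atom -> c | f b Atom | Expr Atom1; Expr1 -> eps | Expr; Expr2 -> d a | Atom; Atom1 -> b | a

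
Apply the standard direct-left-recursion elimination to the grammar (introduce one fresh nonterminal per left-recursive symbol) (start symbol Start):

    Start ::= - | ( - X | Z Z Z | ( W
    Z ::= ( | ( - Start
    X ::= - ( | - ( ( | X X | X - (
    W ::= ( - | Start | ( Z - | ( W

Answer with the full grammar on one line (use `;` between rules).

Left recursion appears on X.
For X: α = {X, - (}, β = {- (, - ( (}. Rewrite as X → β X1 and X1 → α X1 | ε.

Start ::= - | ( - X | Z Z Z | ( W; Z ::= ( | ( - Start; X ::= - ( X1 | - ( ( X1; W ::= ( - | Start | ( Z - | ( W; X1 ::= X X1 | - ( X1 | ε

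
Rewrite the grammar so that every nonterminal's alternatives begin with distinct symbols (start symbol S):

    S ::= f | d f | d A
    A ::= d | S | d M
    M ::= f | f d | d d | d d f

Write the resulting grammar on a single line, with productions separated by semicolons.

S has alternatives sharing prefix 'd': factor to S → d S' with S' → f | A.
A has alternatives sharing prefix 'd': factor to A → d A' with A' → ε | M.
M has alternatives sharing prefix 'd d': factor to M → d d M' with M' → ε | f.
M has alternatives sharing prefix 'f': factor to M → f M'' with M'' → ε | d.

S ::= f | d S'; A ::= S | d A'; M ::= d d M' | f M''; S' ::= f | A; A' ::= ε | M; M' ::= ε | f; M'' ::= ε | d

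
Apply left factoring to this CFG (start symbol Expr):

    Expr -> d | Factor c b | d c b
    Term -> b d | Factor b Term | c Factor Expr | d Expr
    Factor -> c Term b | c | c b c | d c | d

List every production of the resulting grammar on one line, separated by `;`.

Expr -> Factor c b | d Expr1; Term -> b d | Factor b Term | c Factor Expr | d Expr; Factor -> c Factor1 | d Factor2; Expr1 -> epsilon | c b; Factor1 -> Term b | epsilon | b c; Factor2 -> c | epsilon

Expr has alternatives sharing prefix 'd': factor to Expr → d Expr1 with Expr1 → ε | c b.
Factor has alternatives sharing prefix 'c': factor to Factor → c Factor1 with Factor1 → Term b | ε | b c.
Factor has alternatives sharing prefix 'd': factor to Factor → d Factor2 with Factor2 → c | ε.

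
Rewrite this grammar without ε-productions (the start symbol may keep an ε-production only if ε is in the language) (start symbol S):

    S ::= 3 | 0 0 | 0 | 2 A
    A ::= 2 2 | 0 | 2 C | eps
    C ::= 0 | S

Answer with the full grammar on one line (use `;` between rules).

Nullable set = {A}.
ε ∉ L(G), so no ε-production is kept.
Add the nullable-subset variants: S → 2 A gives 2 A | 2.

S ::= 3 | 0 0 | 0 | 2 A | 2; A ::= 2 2 | 0 | 2 C; C ::= 0 | S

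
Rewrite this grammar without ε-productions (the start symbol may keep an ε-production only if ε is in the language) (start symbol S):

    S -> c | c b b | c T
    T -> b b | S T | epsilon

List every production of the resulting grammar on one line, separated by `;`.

Nullable set = {T}.
ε ∉ L(G), so no ε-production is kept.
Add the nullable-subset variants: T → S T gives S T | S.

S -> c | c b b | c T; T -> b b | S T | S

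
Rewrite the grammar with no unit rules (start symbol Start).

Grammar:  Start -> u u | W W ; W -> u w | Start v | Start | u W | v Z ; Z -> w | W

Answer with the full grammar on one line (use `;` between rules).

Unit pairs: W ⇒* {Start}; Z ⇒* {Start, W}.
For every A with A ⇒* B via unit rules, add B's non-unit alternatives to A; then delete every rule of the form X → Y.

Start -> u u | W W; W -> u u | W W | u w | Start v | u W | v Z; Z -> w | u u | W W | u w | Start v | u W | v Z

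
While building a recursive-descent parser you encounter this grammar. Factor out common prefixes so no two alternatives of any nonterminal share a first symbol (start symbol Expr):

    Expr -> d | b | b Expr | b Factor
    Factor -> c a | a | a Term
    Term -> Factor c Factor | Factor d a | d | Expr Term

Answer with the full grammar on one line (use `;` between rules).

Expr has alternatives sharing prefix 'b': factor to Expr → b Expr1 with Expr1 → ε | Expr | Factor.
Factor has alternatives sharing prefix 'a': factor to Factor → a Factor1 with Factor1 → ε | Term.
Term has alternatives sharing prefix 'Factor': factor to Term → Factor Term1 with Term1 → c Factor | d a.

Expr -> d | b Expr1; Factor -> c a | a Factor1; Term -> d | Expr Term | Factor Term1; Expr1 -> epsilon | Expr | Factor; Factor1 -> epsilon | Term; Term1 -> c Factor | d a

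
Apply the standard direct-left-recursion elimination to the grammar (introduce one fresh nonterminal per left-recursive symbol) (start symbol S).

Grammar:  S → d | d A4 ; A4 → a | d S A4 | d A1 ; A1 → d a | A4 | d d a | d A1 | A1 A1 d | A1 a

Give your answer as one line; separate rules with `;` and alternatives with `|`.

Directly left-recursive nonterminal: A1.
For A1: α = {A1 d, a}, β = {d a, A4, d d a, d A1}. Rewrite as A1 → β A1' and A1' → α A1' | ε.

S → d | d A4; A4 → a | d S A4 | d A1; A1 → d a A1' | A4 A1' | d d a A1' | d A1 A1'; A1' → A1 d A1' | a A1' | ε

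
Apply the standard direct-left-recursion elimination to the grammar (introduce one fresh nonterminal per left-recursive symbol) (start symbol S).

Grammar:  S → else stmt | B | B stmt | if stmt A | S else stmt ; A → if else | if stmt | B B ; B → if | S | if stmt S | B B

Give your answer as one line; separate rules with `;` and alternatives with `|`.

S → else stmt S' | B S' | B stmt S' | if stmt A S'; A → if else | if stmt | B B; B → if B' | S B' | if stmt S B'; S' → else stmt S' | ε; B' → B B' | ε

S, B are directly left-recursive.
For S: α = {else stmt}, β = {else stmt, B, B stmt, if stmt A}. Rewrite as S → β S' and S' → α S' | ε.
For B: α = {B}, β = {if, S, if stmt S}. Rewrite as B → β B' and B' → α B' | ε.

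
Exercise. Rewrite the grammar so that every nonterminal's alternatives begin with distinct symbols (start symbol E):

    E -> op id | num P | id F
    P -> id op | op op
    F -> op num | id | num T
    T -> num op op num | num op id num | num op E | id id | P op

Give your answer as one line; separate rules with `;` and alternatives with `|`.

E -> op id | num P | id F; P -> id op | op op; F -> op num | id | num T; T -> id id | P op | num op T'; T' -> op num | id num | E

T has alternatives sharing prefix 'num op': factor to T → num op T' with T' → op num | id num | E.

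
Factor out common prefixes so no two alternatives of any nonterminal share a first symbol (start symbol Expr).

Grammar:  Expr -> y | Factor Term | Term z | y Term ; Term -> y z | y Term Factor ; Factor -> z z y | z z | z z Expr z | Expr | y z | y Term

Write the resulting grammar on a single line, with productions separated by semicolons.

Expr has alternatives sharing prefix 'y': factor to Expr → y Expr1 with Expr1 → ε | Term.
Term has alternatives sharing prefix 'y': factor to Term → y Term1 with Term1 → z | Term Factor.
Factor has alternatives sharing prefix 'z z': factor to Factor → z z Factor1 with Factor1 → y | ε | Expr z.
Factor has alternatives sharing prefix 'y': factor to Factor → y Factor2 with Factor2 → z | Term.

Expr -> Factor Term | Term z | y Expr1; Term -> y Term1; Factor -> Expr | z z Factor1 | y Factor2; Expr1 -> ε | Term; Term1 -> z | Term Factor; Factor1 -> y | ε | Expr z; Factor2 -> z | Term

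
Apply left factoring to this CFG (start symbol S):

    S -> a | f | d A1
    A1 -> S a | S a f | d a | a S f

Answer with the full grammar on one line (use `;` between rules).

A1 has alternatives sharing prefix 'S a': factor to A1 → S a A1' with A1' → ε | f.

S -> a | f | d A1; A1 -> d a | a S f | S a A1'; A1' -> ε | f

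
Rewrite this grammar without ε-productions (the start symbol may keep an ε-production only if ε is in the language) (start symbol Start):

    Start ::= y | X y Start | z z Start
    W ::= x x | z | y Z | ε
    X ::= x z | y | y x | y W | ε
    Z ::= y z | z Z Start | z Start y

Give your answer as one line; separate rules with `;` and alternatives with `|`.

Start ::= y | X y Start | y Start | z z Start; W ::= x x | z | y Z; X ::= x z | y | y x | y W; Z ::= y z | z Z Start | z Start y

Nullable set = {W, X}.
ε ∉ L(G), so no ε-production is kept.
For each production, add variants omitting each subset of nullable occurrences: Start → X y Start gives X y Start | y Start.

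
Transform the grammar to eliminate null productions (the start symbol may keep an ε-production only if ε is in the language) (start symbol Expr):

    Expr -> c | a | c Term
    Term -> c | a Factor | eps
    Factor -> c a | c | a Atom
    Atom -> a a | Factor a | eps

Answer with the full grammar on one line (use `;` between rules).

Nullable nonterminals: {Atom, Term}.
ε ∉ L(G), so no ε-production is kept.
For each production, add variants omitting each subset of nullable occurrences: Factor → a Atom gives a Atom | a.

Expr -> c | a | c Term; Term -> c | a Factor; Factor -> c a | c | a Atom | a; Atom -> a a | Factor a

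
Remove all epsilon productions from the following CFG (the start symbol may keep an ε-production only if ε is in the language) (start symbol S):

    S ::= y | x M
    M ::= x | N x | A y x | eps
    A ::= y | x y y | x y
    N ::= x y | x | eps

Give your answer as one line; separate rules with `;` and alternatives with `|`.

S ::= y | x M | x; M ::= x | N x | A y x; A ::= y | x y y | x y; N ::= x y | x

Nullable set = {M, N}.
ε ∉ L(G), so no ε-production is kept.
For each production, add variants omitting each subset of nullable occurrences: S → x M gives x M | x.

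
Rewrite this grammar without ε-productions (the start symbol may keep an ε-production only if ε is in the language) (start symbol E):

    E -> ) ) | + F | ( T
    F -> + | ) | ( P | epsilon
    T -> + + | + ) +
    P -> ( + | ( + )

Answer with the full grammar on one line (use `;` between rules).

E -> ) ) | + F | + | ( T; F -> + | ) | ( P; T -> + + | + ) +; P -> ( + | ( + )

Nullable set = {F}.
ε ∉ L(G), so no ε-production is kept.
Expand every rule over subsets of its nullable positions: E → + F gives + F | +.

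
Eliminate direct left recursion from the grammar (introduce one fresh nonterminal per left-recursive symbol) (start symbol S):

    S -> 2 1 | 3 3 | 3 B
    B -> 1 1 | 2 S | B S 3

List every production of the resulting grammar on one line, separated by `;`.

Directly left-recursive nonterminal: B.
For B: α = {S 3}, β = {1 1, 2 S}. Rewrite as B → β B' and B' → α B' | ε.

S -> 2 1 | 3 3 | 3 B; B -> 1 1 B' | 2 S B'; B' -> S 3 B' | ε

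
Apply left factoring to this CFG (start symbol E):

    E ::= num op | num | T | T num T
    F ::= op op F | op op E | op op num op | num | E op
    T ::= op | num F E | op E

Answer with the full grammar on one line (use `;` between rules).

E has alternatives sharing prefix 'num': factor to E → num E' with E' → op | ε.
E has alternatives sharing prefix 'T': factor to E → T E'' with E'' → ε | num T.
F has alternatives sharing prefix 'op op': factor to F → op op F' with F' → F | E | num op.
T has alternatives sharing prefix 'op': factor to T → op T' with T' → ε | E.

E ::= num E' | T E''; F ::= num | E op | op op F'; T ::= num F E | op T'; E' ::= op | ε; E'' ::= ε | num T; F' ::= F | E | num op; T' ::= ε | E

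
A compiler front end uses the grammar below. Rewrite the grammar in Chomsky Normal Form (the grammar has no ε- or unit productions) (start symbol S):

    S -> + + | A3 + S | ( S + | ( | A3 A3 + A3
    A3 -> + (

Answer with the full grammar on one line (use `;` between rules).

Introduce a nonterminal for each terminal appearing in a rule of length ≥ 2: X1 → +, X2 → (.
Binarize each right-hand side of length ≥ 3 by chaining fresh nonterminals (Y1, Y2, …): affected rules were S → A3 X1 S; S → X2 S X1; S → A3 A3 X1 A3.

S -> X1 X1 | A3 Y1 | X2 Y2 | ( | A3 Y3; A3 -> X1 X2; X1 -> +; X2 -> (; Y1 -> X1 S; Y2 -> S X1; Y3 -> A3 Y4; Y4 -> X1 A3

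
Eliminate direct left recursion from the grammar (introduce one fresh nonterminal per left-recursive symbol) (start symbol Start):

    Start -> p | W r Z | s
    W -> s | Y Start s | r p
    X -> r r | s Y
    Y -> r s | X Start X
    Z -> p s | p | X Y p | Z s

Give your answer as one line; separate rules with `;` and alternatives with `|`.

Z is directly left-recursive.
For Z: α = {s}, β = {p s, p, X Y p}. Rewrite as Z → β Z1 and Z1 → α Z1 | ε.

Start -> p | W r Z | s; W -> s | Y Start s | r p; X -> r r | s Y; Y -> r s | X Start X; Z -> p s Z1 | p Z1 | X Y p Z1; Z1 -> s Z1 | ε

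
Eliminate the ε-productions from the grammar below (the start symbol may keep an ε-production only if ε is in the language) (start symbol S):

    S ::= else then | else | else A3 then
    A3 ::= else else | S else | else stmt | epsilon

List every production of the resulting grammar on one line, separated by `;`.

S ::= else then | else | else A3 then; A3 ::= else else | S else | else stmt

The nullable symbols are {A3}.
ε ∉ L(G), so no ε-production is kept.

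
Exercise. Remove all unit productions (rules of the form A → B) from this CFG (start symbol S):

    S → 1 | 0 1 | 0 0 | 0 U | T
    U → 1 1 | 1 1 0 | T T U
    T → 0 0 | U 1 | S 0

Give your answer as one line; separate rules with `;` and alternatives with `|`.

S → 1 | 0 1 | 0 0 | 0 U | U 1 | S 0; U → 1 1 | 1 1 0 | T T U; T → 0 0 | U 1 | S 0

Unit pairs: S ⇒* {T}.
For each unit pair (A, B), copy every non-unit production of B to A, then drop all unit productions.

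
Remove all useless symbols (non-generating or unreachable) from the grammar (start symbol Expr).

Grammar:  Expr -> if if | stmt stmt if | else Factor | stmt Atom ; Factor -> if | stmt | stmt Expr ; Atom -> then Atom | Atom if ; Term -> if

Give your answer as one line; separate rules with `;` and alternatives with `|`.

Expr -> if if | stmt stmt if | else Factor; Factor -> if | stmt | stmt Expr

Generating nonterminals: {Expr, Factor, Term}.
Reachable from Expr after that: {Expr, Factor}.
Removed useless symbols: {Atom, Term} and every production mentioning them.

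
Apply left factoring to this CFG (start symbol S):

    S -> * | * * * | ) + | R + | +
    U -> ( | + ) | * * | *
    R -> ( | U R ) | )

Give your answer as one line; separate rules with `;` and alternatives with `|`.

S -> ) + | R + | + | * S'; U -> ( | + ) | * U'; R -> ( | U R ) | ); S' -> ε | * *; U' -> * | ε

S has alternatives sharing prefix '*': factor to S → * S' with S' → ε | * *.
U has alternatives sharing prefix '*': factor to U → * U' with U' → * | ε.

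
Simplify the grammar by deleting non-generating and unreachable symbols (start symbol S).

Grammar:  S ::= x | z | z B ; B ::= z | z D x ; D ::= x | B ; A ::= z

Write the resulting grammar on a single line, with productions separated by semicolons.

S ::= x | z | z B; B ::= z | z D x; D ::= x | B

Generating nonterminals: {A, B, D, S}.
Reachable from S after that: {B, D, S}.
Removed useless symbols: {A} and every production mentioning them.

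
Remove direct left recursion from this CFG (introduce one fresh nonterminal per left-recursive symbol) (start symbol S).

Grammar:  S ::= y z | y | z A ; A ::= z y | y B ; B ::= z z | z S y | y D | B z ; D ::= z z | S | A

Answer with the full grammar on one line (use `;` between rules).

Directly left-recursive nonterminal: B.
For B: α = {z}, β = {z z, z S y, y D}. Rewrite as B → β B' and B' → α B' | ε.

S ::= y z | y | z A; A ::= z y | y B; B ::= z z B' | z S y B' | y D B'; D ::= z z | S | A; B' ::= z B' | ε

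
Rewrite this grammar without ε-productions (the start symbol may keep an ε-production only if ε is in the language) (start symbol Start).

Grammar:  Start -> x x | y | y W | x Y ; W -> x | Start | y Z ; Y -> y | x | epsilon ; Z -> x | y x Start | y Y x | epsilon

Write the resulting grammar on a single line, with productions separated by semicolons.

Start -> x x | y | y W | x Y | x; W -> x | Start | y Z | y; Y -> y | x; Z -> x | y x Start | y Y x | y x

Nullable nonterminals: {Y, Z}.
ε ∉ L(G), so no ε-production is kept.
Expand every rule over subsets of its nullable positions: Start → x Y gives x Y | x. W → y Z gives y Z | y. Z → y Y x gives y Y x | y x.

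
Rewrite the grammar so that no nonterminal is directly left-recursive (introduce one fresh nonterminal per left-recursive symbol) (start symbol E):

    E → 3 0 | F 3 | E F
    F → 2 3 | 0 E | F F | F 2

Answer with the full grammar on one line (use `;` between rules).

E → 3 0 E' | F 3 E'; F → 2 3 F' | 0 E F'; E' → F E' | ε; F' → F F' | 2 F' | ε

Left recursion appears on E, F.
For E: α = {F}, β = {3 0, F 3}. Rewrite as E → β E' and E' → α E' | ε.
For F: α = {F, 2}, β = {2 3, 0 E}. Rewrite as F → β F' and F' → α F' | ε.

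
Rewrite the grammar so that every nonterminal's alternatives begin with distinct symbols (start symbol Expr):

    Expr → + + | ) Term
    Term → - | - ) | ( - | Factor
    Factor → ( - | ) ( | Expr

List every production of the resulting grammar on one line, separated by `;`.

Term has alternatives sharing prefix '-': factor to Term → - Term1 with Term1 → ε | ).

Expr → + + | ) Term; Term → ( - | Factor | - Term1; Factor → ( - | ) ( | Expr; Term1 → ε | )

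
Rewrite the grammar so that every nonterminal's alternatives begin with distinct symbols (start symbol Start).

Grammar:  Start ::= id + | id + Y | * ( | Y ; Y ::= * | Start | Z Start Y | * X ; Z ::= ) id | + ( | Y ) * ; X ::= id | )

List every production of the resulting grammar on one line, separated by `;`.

Start has alternatives sharing prefix 'id +': factor to Start → id + Start1 with Start1 → ε | Y.
Y has alternatives sharing prefix '*': factor to Y → * Y1 with Y1 → ε | X.

Start ::= * ( | Y | id + Start1; Y ::= Start | Z Start Y | * Y1; Z ::= ) id | + ( | Y ) *; X ::= id | ); Start1 ::= ε | Y; Y1 ::= ε | X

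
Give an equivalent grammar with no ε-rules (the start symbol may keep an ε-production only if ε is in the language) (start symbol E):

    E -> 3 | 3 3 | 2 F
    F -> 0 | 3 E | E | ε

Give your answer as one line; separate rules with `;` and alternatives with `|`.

E -> 3 | 3 3 | 2 F | 2; F -> 0 | 3 E | E

The nullable symbols are {F}.
ε ∉ L(G), so no ε-production is kept.
For each production, add variants omitting each subset of nullable occurrences: E → 2 F gives 2 F | 2.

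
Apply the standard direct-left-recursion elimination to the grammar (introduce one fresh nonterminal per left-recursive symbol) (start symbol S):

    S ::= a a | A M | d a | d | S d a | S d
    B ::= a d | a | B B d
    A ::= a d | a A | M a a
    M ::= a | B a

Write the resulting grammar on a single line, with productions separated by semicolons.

Left recursion appears on S, B.
For S: α = {d a, d}, β = {a a, A M, d a, d}. Rewrite as S → β S' and S' → α S' | ε.
For B: α = {B d}, β = {a d, a}. Rewrite as B → β B' and B' → α B' | ε.

S ::= a a S' | A M S' | d a S' | d S'; B ::= a d B' | a B'; A ::= a d | a A | M a a; M ::= a | B a; S' ::= d a S' | d S' | ε; B' ::= B d B' | ε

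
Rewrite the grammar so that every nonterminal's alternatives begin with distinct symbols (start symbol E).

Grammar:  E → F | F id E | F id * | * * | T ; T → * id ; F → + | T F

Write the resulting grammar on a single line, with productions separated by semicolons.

E → * * | T | F E'; T → * id; F → + | T F; E' → ε | id E''; E'' → E | *

E has alternatives sharing prefix 'F': factor to E → F E' with E' → ε | id E | id *.
E' has alternatives sharing prefix 'id': factor to E' → id E'' with E'' → E | *.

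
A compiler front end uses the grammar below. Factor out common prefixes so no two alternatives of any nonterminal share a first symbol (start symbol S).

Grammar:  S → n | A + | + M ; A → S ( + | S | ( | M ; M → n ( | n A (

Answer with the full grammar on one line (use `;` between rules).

S → n | A + | + M; A → ( | M | S A'; M → n M'; A' → ( + | ε; M' → ( | A (

A has alternatives sharing prefix 'S': factor to A → S A' with A' → ( + | ε.
M has alternatives sharing prefix 'n': factor to M → n M' with M' → ( | A (.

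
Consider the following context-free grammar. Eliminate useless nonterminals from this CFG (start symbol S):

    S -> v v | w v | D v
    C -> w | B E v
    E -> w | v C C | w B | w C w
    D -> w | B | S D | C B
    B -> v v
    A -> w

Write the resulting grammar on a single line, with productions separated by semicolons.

Generating nonterminals: {A, B, C, D, E, S}.
Reachable from S after that: {B, C, D, E, S}.
Removed useless symbols: {A} and every production mentioning them.

S -> v v | w v | D v; C -> w | B E v; E -> w | v C C | w B | w C w; D -> w | B | S D | C B; B -> v v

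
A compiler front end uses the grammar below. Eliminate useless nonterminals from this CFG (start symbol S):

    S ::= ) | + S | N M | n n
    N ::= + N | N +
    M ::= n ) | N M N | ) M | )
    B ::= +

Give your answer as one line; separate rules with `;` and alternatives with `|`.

Generating nonterminals: {B, M, S}.
Reachable from S after that: {S}.
Removed useless symbols: {B, M, N} and every production mentioning them.

S ::= ) | + S | n n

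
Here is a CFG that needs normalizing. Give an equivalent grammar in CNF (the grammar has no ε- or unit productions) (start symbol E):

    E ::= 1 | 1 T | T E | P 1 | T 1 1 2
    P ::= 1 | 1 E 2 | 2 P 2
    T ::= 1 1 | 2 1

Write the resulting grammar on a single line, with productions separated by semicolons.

Introduce a nonterminal for each terminal appearing in a rule of length ≥ 2: X1 → 1, X2 → 2.
Binarize each right-hand side of length ≥ 3 by chaining fresh nonterminals (Y1, Y2, …): affected rules were E → T X1 X1 X2; P → X1 E X2; P → X2 P X2.

E ::= 1 | X1 T | T E | P X1 | T Y1; P ::= 1 | X1 Y3 | X2 Y4; T ::= X1 X1 | X2 X1; X1 ::= 1; X2 ::= 2; Y1 ::= X1 Y2; Y2 ::= X1 X2; Y3 ::= E X2; Y4 ::= P X2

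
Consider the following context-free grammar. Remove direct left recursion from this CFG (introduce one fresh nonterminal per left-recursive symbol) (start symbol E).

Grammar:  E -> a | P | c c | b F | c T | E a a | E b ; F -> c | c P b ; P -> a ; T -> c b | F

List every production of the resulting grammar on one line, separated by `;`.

Left recursion appears on E.
For E: α = {a a, b}, β = {a, P, c c, b F, c T}. Rewrite as E → β E' and E' → α E' | ε.

E -> a E' | P E' | c c E' | b F E' | c T E'; F -> c | c P b; P -> a; T -> c b | F; E' -> a a E' | b E' | eps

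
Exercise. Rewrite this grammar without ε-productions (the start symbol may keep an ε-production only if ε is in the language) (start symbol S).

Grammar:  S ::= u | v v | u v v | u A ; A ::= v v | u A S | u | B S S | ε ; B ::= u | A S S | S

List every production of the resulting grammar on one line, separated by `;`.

S ::= u | v v | u v v | u A; A ::= v v | u A S | u S | u | B S S; B ::= u | A S S | S S | S

The nullable symbols are {A}.
ε ∉ L(G), so no ε-production is kept.
Add the nullable-subset variants: A → u A S gives u A S | u S. B → A S S gives A S S | S S.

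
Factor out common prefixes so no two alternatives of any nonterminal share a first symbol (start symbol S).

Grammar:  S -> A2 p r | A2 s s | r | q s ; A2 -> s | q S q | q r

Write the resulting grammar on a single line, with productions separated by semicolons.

S -> r | q s | A2 S'; A2 -> s | q A2'; S' -> p r | s s; A2' -> S q | r

S has alternatives sharing prefix 'A2': factor to S → A2 S' with S' → p r | s s.
A2 has alternatives sharing prefix 'q': factor to A2 → q A2' with A2' → S q | r.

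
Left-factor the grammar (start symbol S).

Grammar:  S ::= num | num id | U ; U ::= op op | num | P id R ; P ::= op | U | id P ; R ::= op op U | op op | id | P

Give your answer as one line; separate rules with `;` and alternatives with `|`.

S has alternatives sharing prefix 'num': factor to S → num S' with S' → ε | id.
R has alternatives sharing prefix 'op op': factor to R → op op R' with R' → U | ε.

S ::= U | num S'; U ::= op op | num | P id R; P ::= op | U | id P; R ::= id | P | op op R'; S' ::= ε | id; R' ::= U | ε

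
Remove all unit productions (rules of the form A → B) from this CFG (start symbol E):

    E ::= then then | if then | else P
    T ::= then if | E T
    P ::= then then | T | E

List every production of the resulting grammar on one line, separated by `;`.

E ::= then then | if then | else P; T ::= then if | E T; P ::= then then | if then | else P | then if | E T

Unit pairs: P ⇒* {E, T}.
For each unit pair (A, B), copy every non-unit production of B to A, then drop all unit productions.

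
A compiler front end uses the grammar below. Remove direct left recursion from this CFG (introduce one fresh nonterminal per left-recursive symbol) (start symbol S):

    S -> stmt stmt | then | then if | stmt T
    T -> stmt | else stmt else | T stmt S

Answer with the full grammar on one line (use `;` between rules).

T is directly left-recursive.
For T: α = {stmt S}, β = {stmt, else stmt else}. Rewrite as T → β T' and T' → α T' | ε.

S -> stmt stmt | then | then if | stmt T; T -> stmt T' | else stmt else T'; T' -> stmt S T' | ε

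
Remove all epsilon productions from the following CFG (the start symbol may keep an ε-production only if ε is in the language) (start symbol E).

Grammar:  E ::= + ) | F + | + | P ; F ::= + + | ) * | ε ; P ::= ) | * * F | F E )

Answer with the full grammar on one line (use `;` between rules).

E ::= + ) | F + | + | P; F ::= + + | ) *; P ::= ) | * * F | * * | F E ) | E )

The nullable symbols are {F}.
ε ∉ L(G), so no ε-production is kept.
Expand every rule over subsets of its nullable positions: E → F + gives F + | +. P → * * F gives * * F | * *. P → F E ) gives F E ) | E ).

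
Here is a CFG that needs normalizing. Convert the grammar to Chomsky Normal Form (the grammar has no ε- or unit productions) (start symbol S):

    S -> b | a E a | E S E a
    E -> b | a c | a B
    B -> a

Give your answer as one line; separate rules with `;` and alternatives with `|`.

S -> b | X1 Y1 | E Y2; E -> b | X1 X2 | X1 B; B -> a; X1 -> a; X2 -> c; Y1 -> E X1; Y2 -> S Y3; Y3 -> E X1

Introduce a nonterminal for each terminal appearing in a rule of length ≥ 2: X1 → a, X2 → c.
Binarize each right-hand side of length ≥ 3 by chaining fresh nonterminals (Y1, Y2, …): affected rules were S → X1 E X1; S → E S E X1.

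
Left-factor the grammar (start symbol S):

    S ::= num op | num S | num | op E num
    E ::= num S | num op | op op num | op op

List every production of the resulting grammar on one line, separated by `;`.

S has alternatives sharing prefix 'num': factor to S → num S' with S' → op | S | ε.
E has alternatives sharing prefix 'op op': factor to E → op op E' with E' → num | ε.
E has alternatives sharing prefix 'num': factor to E → num E'' with E'' → S | op.

S ::= op E num | num S'; E ::= op op E' | num E''; S' ::= op | S | ε; E' ::= num | ε; E'' ::= S | op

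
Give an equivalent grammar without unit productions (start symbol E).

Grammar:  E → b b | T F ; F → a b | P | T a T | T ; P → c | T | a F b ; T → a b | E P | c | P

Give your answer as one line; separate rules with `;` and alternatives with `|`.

E → b b | T F; F → a b | T a T | c | a F b | E P; P → c | a F b | a b | E P; T → c | a F b | a b | E P

Unit pairs: F ⇒* {P, T}; P ⇒* {T}; T ⇒* {P}.
Replace each nonterminal's rules with the union of the non-unit rules of every nonterminal it unit-derives.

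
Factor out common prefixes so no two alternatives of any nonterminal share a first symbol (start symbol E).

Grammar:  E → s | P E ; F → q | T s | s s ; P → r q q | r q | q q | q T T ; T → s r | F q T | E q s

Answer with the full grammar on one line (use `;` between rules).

E → s | P E; F → q | T s | s s; P → r q P' | q P''; T → s r | F q T | E q s; P' → q | eps; P'' → q | T T

P has alternatives sharing prefix 'r q': factor to P → r q P' with P' → q | ε.
P has alternatives sharing prefix 'q': factor to P → q P'' with P'' → q | T T.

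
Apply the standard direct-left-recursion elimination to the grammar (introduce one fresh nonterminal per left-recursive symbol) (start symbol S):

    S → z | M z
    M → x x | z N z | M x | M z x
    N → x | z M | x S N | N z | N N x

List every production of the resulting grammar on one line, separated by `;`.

S → z | M z; M → x x M' | z N z M'; N → x N' | z M N' | x S N N'; M' → x M' | z x M' | ε; N' → z N' | N x N' | ε

Left recursion appears on M, N.
For M: α = {x, z x}, β = {x x, z N z}. Rewrite as M → β M' and M' → α M' | ε.
For N: α = {z, N x}, β = {x, z M, x S N}. Rewrite as N → β N' and N' → α N' | ε.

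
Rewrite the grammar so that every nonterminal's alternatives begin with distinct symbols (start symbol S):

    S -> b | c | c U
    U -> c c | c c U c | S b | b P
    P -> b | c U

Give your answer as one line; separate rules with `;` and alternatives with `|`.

S -> b | c S'; U -> S b | b P | c c U'; P -> b | c U; S' -> ε | U; U' -> ε | U c

S has alternatives sharing prefix 'c': factor to S → c S' with S' → ε | U.
U has alternatives sharing prefix 'c c': factor to U → c c U' with U' → ε | U c.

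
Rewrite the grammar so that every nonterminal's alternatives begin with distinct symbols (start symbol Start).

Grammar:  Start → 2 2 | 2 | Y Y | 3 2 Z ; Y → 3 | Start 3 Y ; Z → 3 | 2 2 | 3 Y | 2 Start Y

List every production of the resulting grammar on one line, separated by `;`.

Start has alternatives sharing prefix '2': factor to Start → 2 Start1 with Start1 → 2 | ε.
Z has alternatives sharing prefix '3': factor to Z → 3 Z1 with Z1 → ε | Y.
Z has alternatives sharing prefix '2': factor to Z → 2 Z2 with Z2 → 2 | Start Y.

Start → Y Y | 3 2 Z | 2 Start1; Y → 3 | Start 3 Y; Z → 3 Z1 | 2 Z2; Start1 → 2 | epsilon; Z1 → epsilon | Y; Z2 → 2 | Start Y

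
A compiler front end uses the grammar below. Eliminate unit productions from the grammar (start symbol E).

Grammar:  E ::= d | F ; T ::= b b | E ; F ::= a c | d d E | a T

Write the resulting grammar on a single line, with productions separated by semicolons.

E ::= d | a c | d d E | a T; T ::= d | a c | d d E | a T | b b; F ::= a c | d d E | a T

Unit pairs: E ⇒* {F}; T ⇒* {E, F}.
Replace each nonterminal's rules with the union of the non-unit rules of every nonterminal it unit-derives.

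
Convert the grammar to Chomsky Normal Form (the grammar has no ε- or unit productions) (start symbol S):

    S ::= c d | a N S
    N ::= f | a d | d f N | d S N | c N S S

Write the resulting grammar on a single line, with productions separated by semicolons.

S ::= X1 X2 | X3 Y1; N ::= f | X3 X2 | X2 Y2 | X2 Y3 | X1 Y4; X1 ::= c; X2 ::= d; X3 ::= a; X4 ::= f; Y1 ::= N S; Y2 ::= X4 N; Y3 ::= S N; Y4 ::= N Y5; Y5 ::= S S

Introduce a nonterminal for each terminal appearing in a rule of length ≥ 2: X1 → c, X2 → d, X3 → a, X4 → f.
Binarize each right-hand side of length ≥ 3 by chaining fresh nonterminals (Y1, Y2, …): affected rules were S → X3 N S; N → X2 X4 N; N → X2 S N; N → X1 N S S.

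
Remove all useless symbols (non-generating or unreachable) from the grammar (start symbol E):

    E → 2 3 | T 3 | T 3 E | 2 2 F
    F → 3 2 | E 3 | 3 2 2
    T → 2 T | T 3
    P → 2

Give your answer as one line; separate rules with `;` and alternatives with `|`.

Generating nonterminals: {E, F, P}.
Reachable from E after that: {E, F}.
Removed useless symbols: {P, T} and every production mentioning them.

E → 2 3 | 2 2 F; F → 3 2 | E 3 | 3 2 2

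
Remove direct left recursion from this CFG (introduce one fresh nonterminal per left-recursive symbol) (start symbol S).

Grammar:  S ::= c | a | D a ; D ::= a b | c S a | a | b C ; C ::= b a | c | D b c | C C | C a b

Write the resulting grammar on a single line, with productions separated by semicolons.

S ::= c | a | D a; D ::= a b | c S a | a | b C; C ::= b a C' | c C' | D b c C'; C' ::= C C' | a b C' | ε

Left recursion appears on C.
For C: α = {C, a b}, β = {b a, c, D b c}. Rewrite as C → β C' and C' → α C' | ε.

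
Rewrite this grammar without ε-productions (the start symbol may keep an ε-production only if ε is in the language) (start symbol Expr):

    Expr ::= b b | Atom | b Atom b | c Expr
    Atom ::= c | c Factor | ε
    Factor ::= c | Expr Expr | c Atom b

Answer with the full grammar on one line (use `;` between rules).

Nullable nonterminals: {Atom, Expr, Factor}.
ε ∈ L(G) since Expr is nullable, so keep Expr → ε.
Expand every rule over subsets of its nullable positions: Expr → c Expr gives c Expr | c. Factor → Expr Expr gives Expr Expr | Expr. Factor → c Atom b gives c Atom b | c b.

Expr ::= b b | Atom | b Atom b | c Expr | c | ε; Atom ::= c | c Factor; Factor ::= c | Expr Expr | Expr | c Atom b | c b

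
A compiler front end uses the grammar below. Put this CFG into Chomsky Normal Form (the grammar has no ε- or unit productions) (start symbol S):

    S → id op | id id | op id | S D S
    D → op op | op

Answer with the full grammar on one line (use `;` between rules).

S → X1 X2 | X1 X1 | X2 X1 | S Y1; D → X2 X2 | op; X1 → id; X2 → op; Y1 → D S

Introduce a nonterminal for each terminal appearing in a rule of length ≥ 2: X1 → id, X2 → op.
Binarize each right-hand side of length ≥ 3 by chaining fresh nonterminals (Y1, Y2, …): affected rules were S → S D S.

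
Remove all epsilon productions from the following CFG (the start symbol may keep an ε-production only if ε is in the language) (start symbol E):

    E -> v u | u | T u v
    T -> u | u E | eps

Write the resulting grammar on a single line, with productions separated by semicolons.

Nullable set = {T}.
ε ∉ L(G), so no ε-production is kept.
Expand every rule over subsets of its nullable positions: E → T u v gives T u v | u v.

E -> v u | u | T u v | u v; T -> u | u E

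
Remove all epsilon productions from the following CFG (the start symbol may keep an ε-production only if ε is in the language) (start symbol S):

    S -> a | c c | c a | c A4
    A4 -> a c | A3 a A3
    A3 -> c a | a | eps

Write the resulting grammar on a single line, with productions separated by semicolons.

S -> a | c c | c a | c A4; A4 -> a c | A3 a A3 | A3 a | a A3 | a; A3 -> c a | a

The nullable symbols are {A3}.
ε ∉ L(G), so no ε-production is kept.
For each production, add variants omitting each subset of nullable occurrences: A4 → A3 a A3 gives A3 a A3 | A3 a | a A3 | a.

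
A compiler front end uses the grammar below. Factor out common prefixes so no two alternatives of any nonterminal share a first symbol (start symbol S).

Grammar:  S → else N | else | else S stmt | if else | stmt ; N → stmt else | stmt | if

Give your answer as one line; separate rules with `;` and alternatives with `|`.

S has alternatives sharing prefix 'else': factor to S → else S' with S' → N | ε | S stmt.
N has alternatives sharing prefix 'stmt': factor to N → stmt N' with N' → else | ε.

S → if else | stmt | else S'; N → if | stmt N'; S' → N | ε | S stmt; N' → else | ε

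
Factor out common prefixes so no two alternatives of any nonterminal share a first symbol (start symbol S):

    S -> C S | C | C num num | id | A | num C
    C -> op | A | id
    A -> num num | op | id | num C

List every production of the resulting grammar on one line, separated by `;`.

S -> id | A | num C | C S'; C -> op | A | id; A -> op | id | num A'; S' -> S | ε | num num; A' -> num | C

S has alternatives sharing prefix 'C': factor to S → C S' with S' → S | ε | num num.
A has alternatives sharing prefix 'num': factor to A → num A' with A' → num | C.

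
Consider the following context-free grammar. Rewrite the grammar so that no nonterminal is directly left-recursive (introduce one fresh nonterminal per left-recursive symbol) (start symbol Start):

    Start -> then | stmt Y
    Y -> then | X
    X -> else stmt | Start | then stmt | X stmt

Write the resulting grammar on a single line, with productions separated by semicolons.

Start -> then | stmt Y; Y -> then | X; X -> else stmt X1 | Start X1 | then stmt X1; X1 -> stmt X1 | ε

X is directly left-recursive.
For X: α = {stmt}, β = {else stmt, Start, then stmt}. Rewrite as X → β X1 and X1 → α X1 | ε.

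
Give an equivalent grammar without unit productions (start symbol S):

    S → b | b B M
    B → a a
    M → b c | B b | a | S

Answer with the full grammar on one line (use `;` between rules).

S → b | b B M; B → a a; M → b | b B M | b c | B b | a

Unit pairs: M ⇒* {S}.
For each unit pair (A, B), copy every non-unit production of B to A, then drop all unit productions.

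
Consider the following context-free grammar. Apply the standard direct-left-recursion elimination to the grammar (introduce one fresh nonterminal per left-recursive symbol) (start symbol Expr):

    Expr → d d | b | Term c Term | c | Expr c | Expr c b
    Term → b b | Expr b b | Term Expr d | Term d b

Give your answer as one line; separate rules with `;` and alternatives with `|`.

Expr → d d Expr1 | b Expr1 | Term c Term Expr1 | c Expr1; Term → b b Term1 | Expr b b Term1; Expr1 → c Expr1 | c b Expr1 | ε; Term1 → Expr d Term1 | d b Term1 | ε

Expr, Term are directly left-recursive.
For Expr: α = {c, c b}, β = {d d, b, Term c Term, c}. Rewrite as Expr → β Expr1 and Expr1 → α Expr1 | ε.
For Term: α = {Expr d, d b}, β = {b b, Expr b b}. Rewrite as Term → β Term1 and Term1 → α Term1 | ε.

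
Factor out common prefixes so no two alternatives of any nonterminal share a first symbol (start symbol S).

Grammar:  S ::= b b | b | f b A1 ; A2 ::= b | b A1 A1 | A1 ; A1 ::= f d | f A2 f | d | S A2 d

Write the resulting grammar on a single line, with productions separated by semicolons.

S has alternatives sharing prefix 'b': factor to S → b S' with S' → b | ε.
A2 has alternatives sharing prefix 'b': factor to A2 → b A2' with A2' → ε | A1 A1.
A1 has alternatives sharing prefix 'f': factor to A1 → f A1' with A1' → d | A2 f.

S ::= f b A1 | b S'; A2 ::= A1 | b A2'; A1 ::= d | S A2 d | f A1'; S' ::= b | eps; A2' ::= eps | A1 A1; A1' ::= d | A2 f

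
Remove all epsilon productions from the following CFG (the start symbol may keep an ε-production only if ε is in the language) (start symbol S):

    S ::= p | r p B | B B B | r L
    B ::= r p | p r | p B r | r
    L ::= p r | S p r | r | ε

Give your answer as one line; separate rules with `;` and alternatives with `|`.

The nullable symbols are {L}.
ε ∉ L(G), so no ε-production is kept.
Expand every rule over subsets of its nullable positions: S → r L gives r L | r.

S ::= p | r p B | B B B | r L | r; B ::= r p | p r | p B r | r; L ::= p r | S p r | r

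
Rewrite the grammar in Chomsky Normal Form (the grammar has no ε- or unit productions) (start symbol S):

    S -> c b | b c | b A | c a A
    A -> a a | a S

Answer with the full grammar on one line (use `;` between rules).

S -> X1 X2 | X2 X1 | X2 A | X1 Y1; A -> X3 X3 | X3 S; X1 -> c; X2 -> b; X3 -> a; Y1 -> X3 A

Introduce a nonterminal for each terminal appearing in a rule of length ≥ 2: X1 → c, X2 → b, X3 → a.
Binarize each right-hand side of length ≥ 3 by chaining fresh nonterminals (Y1, Y2, …): affected rules were S → X1 X3 A.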